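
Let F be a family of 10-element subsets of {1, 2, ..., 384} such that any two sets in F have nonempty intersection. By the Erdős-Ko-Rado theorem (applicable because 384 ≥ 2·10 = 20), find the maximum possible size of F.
max |F| = C(383, 9) = 444528028030383375

Erdős-Ko-Rado (1961): when n ≥ 2k, max |F| = C(n−1, k−1). The bound is attained by the star {A : i ∈ A} for any fixed i ∈ [n]. Here C(384−1, 10−1) = C(383, 9) = 444528028030383375.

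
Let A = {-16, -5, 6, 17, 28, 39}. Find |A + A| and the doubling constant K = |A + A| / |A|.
K = |A + A| / |A| = 11/6

Enumerate A + A = {a + b : a, b ∈ A}. With |A| = 6, there are |A|^2 = 36 ordered sum pairs; collecting distinct values, A + A = {-32, -21, -10, 1, 12, 23, 34, 45, 56, 67, 78}, so |A + A| = 11. Thus K = 11/6. Here |A + A| = 2|A| − 1 = 11, the minimum possible — so K = 11/6 is minimal, which holds iff A is an arithmetic progression.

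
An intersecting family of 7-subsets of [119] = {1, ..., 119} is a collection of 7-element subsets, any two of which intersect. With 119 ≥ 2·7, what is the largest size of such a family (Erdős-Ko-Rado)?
max |F| = C(118, 6) = 3295144749

Erdős-Ko-Rado (1961): when n ≥ 2k, max |F| = C(n−1, k−1). The bound is attained by the star {A : i ∈ A} for any fixed i ∈ [n]. Here C(119−1, 7−1) = C(118, 6) = 3295144749.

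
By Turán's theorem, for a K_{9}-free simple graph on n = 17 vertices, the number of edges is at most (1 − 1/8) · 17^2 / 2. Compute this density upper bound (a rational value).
Turán density bound = (7/8) · 17^2/2 = 2023/16 ≈ 126.4375

Turán's theorem: ex(n, K_{r+1}) is achieved by the complete r-partite Turán graph T(n, r) with parts as balanced as possible, and is at most (1 − 1/r) · n^2/2. For r = 8, n = 17: the density bound is (7/8) · 289/2 = 2023/16 ≈ 126.4375. The integer-valued extremum is e(T(17, 8)) = 126, which is strictly less than the density bound 2023/16 since 8 ∤ 17 (the parts of T(17, 8) cannot all be equal).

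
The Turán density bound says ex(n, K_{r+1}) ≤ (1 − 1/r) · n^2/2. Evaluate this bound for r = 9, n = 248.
Turán density bound = (8/9) · 248^2/2 = 246016/9 ≈ 27335.1111

Turán's theorem: ex(n, K_{r+1}) is achieved by the complete r-partite Turán graph T(n, r) with parts as balanced as possible, and is at most (1 − 1/r) · n^2/2. For r = 9, n = 248: the density bound is (8/9) · 61504/2 = 246016/9 ≈ 27335.1111. The integer-valued extremum is e(T(248, 9)) = 27334, which is strictly less than the density bound 246016/9 since 9 ∤ 248 (the parts of T(248, 9) cannot all be equal).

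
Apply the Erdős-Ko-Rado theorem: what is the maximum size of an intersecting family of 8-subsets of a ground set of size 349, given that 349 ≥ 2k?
max |F| = C(348, 7) = 115412286408552

Erdős-Ko-Rado (1961): when n ≥ 2k, max |F| = C(n−1, k−1). The bound is attained by the star {A : i ∈ A} for any fixed i ∈ [n]. Here C(349−1, 8−1) = C(348, 7) = 115412286408552.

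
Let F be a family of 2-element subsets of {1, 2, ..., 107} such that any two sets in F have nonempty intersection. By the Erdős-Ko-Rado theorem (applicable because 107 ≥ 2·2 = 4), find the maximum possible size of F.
max |F| = C(106, 1) = 106

Erdős-Ko-Rado (1961): when n ≥ 2k, max |F| = C(n−1, k−1). The bound is attained by the star {A : i ∈ A} for any fixed i ∈ [n]. Here C(107−1, 2−1) = C(106, 1) = 106.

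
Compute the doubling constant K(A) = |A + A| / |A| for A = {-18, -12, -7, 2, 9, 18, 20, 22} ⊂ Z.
K = |A + A| / |A| = 32/8 = 4

Enumerate A + A = {a + b : a, b ∈ A}. With |A| = 8, there are |A|^2 = 64 ordered sum pairs; collecting distinct values, A + A = {-36, -30, -25, -24, -19, -16, -14, -10, -9, -5, -3, 0, 2, 4, 6, 8, 10, 11, 13, 15, 18, 20, 22, 24, 27, 29, 31, 36, 38, 40, 42, 44}, so |A + A| = 32. Thus K = 32/8 = 4. For comparison, the minimum possible |A + A| over all 8-element sets is 2·8 − 1 = 15 (so min K = 15/8), attained only by arithmetic progressions.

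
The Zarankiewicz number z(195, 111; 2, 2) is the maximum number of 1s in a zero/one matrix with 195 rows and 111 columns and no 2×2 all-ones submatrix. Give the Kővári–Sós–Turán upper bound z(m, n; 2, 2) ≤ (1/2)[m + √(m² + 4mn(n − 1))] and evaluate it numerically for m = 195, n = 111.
z(195, 111; 2, 2) ≤ (1/2)[195 + √(195² + 4·195·111·110)] = (1/2)[195 + √9561825] = 1643.61

Kővári–Sós–Turán: let r_1, ..., r_195 be the row sums and z = Σ r_i the total number of 1s. Each pair of columns can share at most one row with both entries 1 (else a 2×2 all-ones block appears), so Σ_i C(r_i, 2) ≤ C(111, 2) = 6105. By convexity Σ_i C(r_i, 2) ≥ 195·C(z/195, 2) = z(z − 195)/(2·195), giving z² − 195z − 195·111·110 ≤ 0 and hence z ≤ (1/2)[195 + √(38025 + 4·2380950)] = (1/2)[195 + √9561825] ≈ (1/2)(195 + 3092.2201) = 1643.61.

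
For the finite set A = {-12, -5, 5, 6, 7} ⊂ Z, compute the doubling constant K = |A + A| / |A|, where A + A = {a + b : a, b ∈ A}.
K = |A + A| / |A| = 14/5

Enumerate A + A = {a + b : a, b ∈ A}. With |A| = 5, there are |A|^2 = 25 ordered sum pairs; collecting distinct values, A + A = {-24, -17, -10, -7, -6, -5, 0, 1, 2, 10, 11, 12, 13, 14}, so |A + A| = 14. Thus K = 14/5. For comparison, the minimum possible |A + A| over all 5-element sets is 2·5 − 1 = 9 (so min K = 9/5), attained only by arithmetic progressions.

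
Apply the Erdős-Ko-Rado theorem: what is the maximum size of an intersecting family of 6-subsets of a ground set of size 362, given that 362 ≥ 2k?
max |F| = C(361, 5) = 49690589382

The Erdős-Ko-Rado theorem states: for n ≥ 2k, an intersecting family of k-subsets of an n-element set has size at most C(n − 1, k − 1), with equality for 'star' families {A ⊆ [n] : |A| = k, i ∈ A} (fix an element i). For n = 362, k = 6: C(361, 5) = 49690589382.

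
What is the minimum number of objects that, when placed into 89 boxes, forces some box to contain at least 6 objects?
n = (6 − 1)·89 + 1 = 446

By the generalised pigeonhole principle, to guarantee some box contains ≥ r objects we need more than (r − 1) · k objects total. Threshold: n = (r − 1) · k + 1. With r = 6 and k = 89: n = 5 · 89 + 1 = 445 + 1 = 446. For n = 445 = 5 · 89, we can put exactly 5 objects in every box, avoiding 6 in any single one — so 446 is tight.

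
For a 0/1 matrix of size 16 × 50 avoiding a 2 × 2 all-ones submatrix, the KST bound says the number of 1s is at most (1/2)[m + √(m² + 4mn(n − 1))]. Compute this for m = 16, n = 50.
z(16, 50; 2, 2) ≤ (1/2)[16 + √(16² + 4·16·50·49)] = (1/2)[16 + √157056] = 206.1515

Kővári–Sós–Turán: let r_1, ..., r_16 be the row sums and z = Σ r_i the total number of 1s. Each pair of columns can share at most one row with both entries 1 (else a 2×2 all-ones block appears), so Σ_i C(r_i, 2) ≤ C(50, 2) = 1225. By convexity Σ_i C(r_i, 2) ≥ 16·C(z/16, 2) = z(z − 16)/(2·16), giving z² − 16z − 16·50·49 ≤ 0 and hence z ≤ (1/2)[16 + √(256 + 4·39200)] = (1/2)[16 + √157056] ≈ (1/2)(16 + 396.3029) = 206.1515.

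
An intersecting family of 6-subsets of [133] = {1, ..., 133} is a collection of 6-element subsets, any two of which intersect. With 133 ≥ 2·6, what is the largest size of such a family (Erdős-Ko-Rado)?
max |F| = C(132, 5) = 309319296

Erdős-Ko-Rado (1961): when n ≥ 2k, max |F| = C(n−1, k−1). The bound is attained by the star {A : i ∈ A} for any fixed i ∈ [n]. Here C(133−1, 6−1) = C(132, 5) = 309319296.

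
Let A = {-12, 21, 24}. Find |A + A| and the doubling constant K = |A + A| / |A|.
K = |A + A| / |A| = 6/3 = 2

Enumerate A + A = {a + b : a, b ∈ A}. With |A| = 3, there are |A|^2 = 9 ordered sum pairs; collecting distinct values, A + A = {-24, 9, 12, 42, 45, 48}, so |A + A| = 6. Thus K = 6/3 = 2. For comparison, the minimum possible |A + A| over all 3-element sets is 2·3 − 1 = 5 (so min K = 5/3), attained only by arithmetic progressions.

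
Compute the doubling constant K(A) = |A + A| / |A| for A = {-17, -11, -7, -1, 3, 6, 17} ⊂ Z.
K = |A + A| / |A| = 24/7

Enumerate A + A = {a + b : a, b ∈ A}. With |A| = 7, there are |A|^2 = 49 ordered sum pairs; collecting distinct values, A + A = {-34, -28, -24, -22, -18, -14, -12, -11, -8, -5, -4, -2, -1, 0, 2, 5, 6, 9, 10, 12, 16, 20, 23, 34}, so |A + A| = 24. Thus K = 24/7. For comparison, the minimum possible |A + A| over all 7-element sets is 2·7 − 1 = 13 (so min K = 13/7), attained only by arithmetic progressions.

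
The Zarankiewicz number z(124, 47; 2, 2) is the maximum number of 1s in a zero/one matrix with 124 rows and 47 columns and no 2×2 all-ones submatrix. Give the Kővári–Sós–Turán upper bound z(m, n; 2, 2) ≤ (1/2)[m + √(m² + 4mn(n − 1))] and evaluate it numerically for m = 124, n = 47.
z(124, 47; 2, 2) ≤ (1/2)[124 + √(124² + 4·124·47·46)] = (1/2)[124 + √1087728] = 583.471

Kővári–Sós–Turán: let r_1, ..., r_124 be the row sums and z = Σ r_i the total number of 1s. Each pair of columns can share at most one row with both entries 1 (else a 2×2 all-ones block appears), so Σ_i C(r_i, 2) ≤ C(47, 2) = 1081. By convexity Σ_i C(r_i, 2) ≥ 124·C(z/124, 2) = z(z − 124)/(2·124), giving z² − 124z − 124·47·46 ≤ 0 and hence z ≤ (1/2)[124 + √(15376 + 4·268088)] = (1/2)[124 + √1087728] ≈ (1/2)(124 + 1042.942) = 583.471.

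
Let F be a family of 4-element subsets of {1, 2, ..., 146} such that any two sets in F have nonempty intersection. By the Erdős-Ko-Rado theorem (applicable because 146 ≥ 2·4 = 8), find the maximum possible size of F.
max |F| = C(145, 3) = 497640

The Erdős-Ko-Rado theorem states: for n ≥ 2k, an intersecting family of k-subsets of an n-element set has size at most C(n − 1, k − 1), with equality for 'star' families {A ⊆ [n] : |A| = k, i ∈ A} (fix an element i). For n = 146, k = 4: C(145, 3) = 497640.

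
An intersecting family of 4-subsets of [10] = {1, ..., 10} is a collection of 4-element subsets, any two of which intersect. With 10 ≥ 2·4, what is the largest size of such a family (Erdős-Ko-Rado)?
max |F| = C(9, 3) = 84

The Erdős-Ko-Rado theorem states: for n ≥ 2k, an intersecting family of k-subsets of an n-element set has size at most C(n − 1, k − 1), with equality for 'star' families {A ⊆ [n] : |A| = k, i ∈ A} (fix an element i). For n = 10, k = 4: C(9, 3) = 84.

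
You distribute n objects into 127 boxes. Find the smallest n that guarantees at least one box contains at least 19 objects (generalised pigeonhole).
n = (19 − 1)·127 + 1 = 2287

By the generalised pigeonhole principle, to guarantee some box contains ≥ r objects we need more than (r − 1) · k objects total. Threshold: n = (r − 1) · k + 1. With r = 19 and k = 127: n = 18 · 127 + 1 = 2286 + 1 = 2287. For n = 2286 = 18 · 127, we can put exactly 18 objects in every box, avoiding 19 in any single one — so 2287 is tight.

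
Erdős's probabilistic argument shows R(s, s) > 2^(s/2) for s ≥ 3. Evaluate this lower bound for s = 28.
2^(28/2) = 16384; so R(28, 28) > 16384

Colour each edge of K_n uniformly at random with red/blue. The expected number of monochromatic K_28 is C(n, 28) · 2 · 2^(−C(28,2)). If C(n, 28) · 2^(1 − C(28,2)) < 1, then with positive probability no monochromatic K_28 exists, so R(28, 28) > n. The standard estimate C(n, 28) ≤ n^28/28! shows this inequality holds whenever n ≤ 2^(28/2) (since 28! · 2^(C(28,2) − 1) > 2^(28^2/2) ≥ n^28). Hence R(28, 28) > 2^(28/2) = 16384.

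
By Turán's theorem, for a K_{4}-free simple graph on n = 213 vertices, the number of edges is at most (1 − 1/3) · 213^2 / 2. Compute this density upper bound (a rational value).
Turán density bound = (2/3) · 213^2/2 = 15123

Turán's theorem: ex(n, K_{r+1}) is achieved by the complete r-partite Turán graph T(n, r) with parts as balanced as possible, and is at most (1 − 1/r) · n^2/2. For r = 3, n = 213: the density bound is (2/3) · 45369/2 = 15123. Since 3 ∣ 213, the Turán graph T(213, 3) has parts of equal size 71, and its edge count e(T(213, 3)) = 15123 attains the density bound exactly.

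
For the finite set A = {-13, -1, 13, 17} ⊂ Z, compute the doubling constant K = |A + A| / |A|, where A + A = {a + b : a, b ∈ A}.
K = |A + A| / |A| = 10/4 = 5/2

Enumerate A + A = {a + b : a, b ∈ A}. With |A| = 4, there are |A|^2 = 16 ordered sum pairs; collecting distinct values, A + A = {-26, -14, -2, 0, 4, 12, 16, 26, 30, 34}, so |A + A| = 10. Thus K = 10/4 = 5/2. For comparison, the minimum possible |A + A| over all 4-element sets is 2·4 − 1 = 7 (so min K = 7/4), attained only by arithmetic progressions.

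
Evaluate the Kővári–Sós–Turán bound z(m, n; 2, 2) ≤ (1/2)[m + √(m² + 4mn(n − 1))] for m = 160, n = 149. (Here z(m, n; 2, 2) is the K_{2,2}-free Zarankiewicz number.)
z(160, 149; 2, 2) ≤ (1/2)[160 + √(160² + 4·160·149·148)] = (1/2)[160 + √14138880] = 1960.0851

Kővári–Sós–Turán: let r_1, ..., r_160 be the row sums and z = Σ r_i the total number of 1s. Each pair of columns can share at most one row with both entries 1 (else a 2×2 all-ones block appears), so Σ_i C(r_i, 2) ≤ C(149, 2) = 11026. By convexity Σ_i C(r_i, 2) ≥ 160·C(z/160, 2) = z(z − 160)/(2·160), giving z² − 160z − 160·149·148 ≤ 0 and hence z ≤ (1/2)[160 + √(25600 + 4·3528320)] = (1/2)[160 + √14138880] ≈ (1/2)(160 + 3760.1702) = 1960.0851.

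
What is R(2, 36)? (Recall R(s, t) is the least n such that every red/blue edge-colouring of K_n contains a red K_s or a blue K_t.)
R(2, 36) = 36

R(2, k) = k for all k ≥ 2: in a 2-colouring of K_k, either some edge is red (a red K_2) or all edges are blue (a blue K_k). And K_{35} coloured all-blue has no blue K_36, so R(2, 36) > 35. Hence R(2, 36) = 36.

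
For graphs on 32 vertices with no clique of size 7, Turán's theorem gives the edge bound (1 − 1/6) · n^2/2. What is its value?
Turán density bound = (5/6) · 32^2/2 = 1280/3 ≈ 426.6667

Turán's theorem: ex(n, K_{r+1}) is achieved by the complete r-partite Turán graph T(n, r) with parts as balanced as possible, and is at most (1 − 1/r) · n^2/2. For r = 6, n = 32: the density bound is (5/6) · 1024/2 = 1280/3 ≈ 426.6667. The integer-valued extremum is e(T(32, 6)) = 426, which is strictly less than the density bound 1280/3 since 6 ∤ 32 (the parts of T(32, 6) cannot all be equal).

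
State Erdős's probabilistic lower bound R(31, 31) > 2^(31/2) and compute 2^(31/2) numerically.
2^(31/2) = 46340.95; so R(31, 31) > 46340.95

Colour each edge of K_n uniformly at random with red/blue. The expected number of monochromatic K_31 is C(n, 31) · 2 · 2^(−C(31,2)). If C(n, 31) · 2^(1 − C(31,2)) < 1, then with positive probability no monochromatic K_31 exists, so R(31, 31) > n. The standard estimate C(n, 31) ≤ n^31/31! shows this inequality holds whenever n ≤ 2^(31/2) (since 31! · 2^(C(31,2) − 1) > 2^(31^2/2) ≥ n^31). Hence R(31, 31) > 2^(31/2) = 46340.95.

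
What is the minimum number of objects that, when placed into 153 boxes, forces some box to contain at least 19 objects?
n = (19 − 1)·153 + 1 = 2755

By the generalised pigeonhole principle, to guarantee some box contains ≥ r objects we need more than (r − 1) · k objects total. Threshold: n = (r − 1) · k + 1. With r = 19 and k = 153: n = 18 · 153 + 1 = 2754 + 1 = 2755. For n = 2754 = 18 · 153, we can put exactly 18 objects in every box, avoiding 19 in any single one — so 2755 is tight.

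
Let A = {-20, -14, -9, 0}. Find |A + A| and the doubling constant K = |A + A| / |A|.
K = |A + A| / |A| = 10/4 = 5/2

Enumerate A + A = {a + b : a, b ∈ A}. With |A| = 4, there are |A|^2 = 16 ordered sum pairs; collecting distinct values, A + A = {-40, -34, -29, -28, -23, -20, -18, -14, -9, 0}, so |A + A| = 10. Thus K = 10/4 = 5/2. For comparison, the minimum possible |A + A| over all 4-element sets is 2·4 − 1 = 7 (so min K = 7/4), attained only by arithmetic progressions.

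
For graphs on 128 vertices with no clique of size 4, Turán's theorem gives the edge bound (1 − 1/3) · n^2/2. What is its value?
Turán density bound = (2/3) · 128^2/2 = 16384/3 ≈ 5461.3333

Turán's theorem: ex(n, K_{r+1}) is achieved by the complete r-partite Turán graph T(n, r) with parts as balanced as possible, and is at most (1 − 1/r) · n^2/2. For r = 3, n = 128: the density bound is (2/3) · 16384/2 = 16384/3 ≈ 5461.3333. The integer-valued extremum is e(T(128, 3)) = 5461, which is strictly less than the density bound 16384/3 since 3 ∤ 128 (the parts of T(128, 3) cannot all be equal).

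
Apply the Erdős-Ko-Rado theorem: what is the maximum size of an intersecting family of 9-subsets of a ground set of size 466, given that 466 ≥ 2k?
max |F| = C(465, 8) = 51028205658773310

Erdős-Ko-Rado (1961): when n ≥ 2k, max |F| = C(n−1, k−1). The bound is attained by the star {A : i ∈ A} for any fixed i ∈ [n]. Here C(466−1, 9−1) = C(465, 8) = 51028205658773310.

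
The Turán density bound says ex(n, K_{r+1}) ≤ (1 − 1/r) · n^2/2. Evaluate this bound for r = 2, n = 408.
Turán density bound = (1/2) · 408^2/2 = 41616

Turán's theorem: ex(n, K_{r+1}) is achieved by the complete r-partite Turán graph T(n, r) with parts as balanced as possible, and is at most (1 − 1/r) · n^2/2. For r = 2, n = 408: the density bound is (1/2) · 166464/2 = 41616. Since 2 ∣ 408, the Turán graph T(408, 2) has parts of equal size 204, and its edge count e(T(408, 2)) = 41616 attains the density bound exactly.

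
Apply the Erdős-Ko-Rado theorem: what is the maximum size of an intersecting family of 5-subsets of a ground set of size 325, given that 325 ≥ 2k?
max |F| = C(324, 4) = 450710001

Erdős-Ko-Rado (1961): when n ≥ 2k, max |F| = C(n−1, k−1). The bound is attained by the star {A : i ∈ A} for any fixed i ∈ [n]. Here C(325−1, 5−1) = C(324, 4) = 450710001.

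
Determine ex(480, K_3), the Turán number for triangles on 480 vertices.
ex(480, K_3) = ⌊480^2/4⌋ = 57600

Mantel (1907): a triangle-free graph on n vertices has at most ⌊n^2/4⌋ edges, with equality for the complete bipartite graph K_{⌊n/2⌋, ⌈n/2⌉}. For n = 480: ⌊480^2/4⌋ = ⌊230400/4⌋ = 57600. The extremal graph is K_{240, 240}, which has 240·240 = 57600 edges.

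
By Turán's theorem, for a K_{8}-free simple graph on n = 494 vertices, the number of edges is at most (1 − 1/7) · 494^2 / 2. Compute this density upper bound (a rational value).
Turán density bound = (6/7) · 494^2/2 = 732108/7 ≈ 104586.8571

Turán's theorem: ex(n, K_{r+1}) is achieved by the complete r-partite Turán graph T(n, r) with parts as balanced as possible, and is at most (1 − 1/r) · n^2/2. For r = 7, n = 494: the density bound is (6/7) · 244036/2 = 732108/7 ≈ 104586.8571. The integer-valued extremum is e(T(494, 7)) = 104586, which is strictly less than the density bound 732108/7 since 7 ∤ 494 (the parts of T(494, 7) cannot all be equal).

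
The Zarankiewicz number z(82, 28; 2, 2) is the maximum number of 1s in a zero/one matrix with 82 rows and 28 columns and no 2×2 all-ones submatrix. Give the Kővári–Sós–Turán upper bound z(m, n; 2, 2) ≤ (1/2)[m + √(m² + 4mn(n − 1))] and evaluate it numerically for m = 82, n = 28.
z(82, 28; 2, 2) ≤ (1/2)[82 + √(82² + 4·82·28·27)] = (1/2)[82 + √254692] = 293.3351

Kővári–Sós–Turán: let r_1, ..., r_82 be the row sums and z = Σ r_i the total number of 1s. Each pair of columns can share at most one row with both entries 1 (else a 2×2 all-ones block appears), so Σ_i C(r_i, 2) ≤ C(28, 2) = 378. By convexity Σ_i C(r_i, 2) ≥ 82·C(z/82, 2) = z(z − 82)/(2·82), giving z² − 82z − 82·28·27 ≤ 0 and hence z ≤ (1/2)[82 + √(6724 + 4·61992)] = (1/2)[82 + √254692] ≈ (1/2)(82 + 504.6702) = 293.3351.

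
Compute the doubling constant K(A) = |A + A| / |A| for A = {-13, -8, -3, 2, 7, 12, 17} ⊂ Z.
K = |A + A| / |A| = 13/7

Enumerate A + A = {a + b : a, b ∈ A}. With |A| = 7, there are |A|^2 = 49 ordered sum pairs; collecting distinct values, A + A = {-26, -21, -16, -11, -6, -1, 4, 9, 14, 19, 24, 29, 34}, so |A + A| = 13. Thus K = 13/7. Here |A + A| = 2|A| − 1 = 13, the minimum possible — so K = 13/7 is minimal, which holds iff A is an arithmetic progression.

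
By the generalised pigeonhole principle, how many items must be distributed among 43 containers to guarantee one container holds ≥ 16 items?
n = (16 − 1)·43 + 1 = 646

By the generalised pigeonhole principle, to guarantee some box contains ≥ r objects we need more than (r − 1) · k objects total. Threshold: n = (r − 1) · k + 1. With r = 16 and k = 43: n = 15 · 43 + 1 = 645 + 1 = 646. For n = 645 = 15 · 43, we can put exactly 15 objects in every box, avoiding 16 in any single one — so 646 is tight.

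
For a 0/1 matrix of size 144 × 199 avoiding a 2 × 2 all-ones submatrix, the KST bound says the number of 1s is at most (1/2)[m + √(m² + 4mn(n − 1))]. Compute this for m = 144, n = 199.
z(144, 199; 2, 2) ≤ (1/2)[144 + √(144² + 4·144·199·198)] = (1/2)[144 + √22716288] = 2455.0804

Kővári–Sós–Turán: let r_1, ..., r_144 be the row sums and z = Σ r_i the total number of 1s. Each pair of columns can share at most one row with both entries 1 (else a 2×2 all-ones block appears), so Σ_i C(r_i, 2) ≤ C(199, 2) = 19701. By convexity Σ_i C(r_i, 2) ≥ 144·C(z/144, 2) = z(z − 144)/(2·144), giving z² − 144z − 144·199·198 ≤ 0 and hence z ≤ (1/2)[144 + √(20736 + 4·5673888)] = (1/2)[144 + √22716288] ≈ (1/2)(144 + 4766.1607) = 2455.0804.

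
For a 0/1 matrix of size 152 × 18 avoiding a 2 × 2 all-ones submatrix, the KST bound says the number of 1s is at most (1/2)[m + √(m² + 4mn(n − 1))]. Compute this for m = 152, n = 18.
z(152, 18; 2, 2) ≤ (1/2)[152 + √(152² + 4·152·18·17)] = (1/2)[152 + √209152] = 304.6657

Kővári–Sós–Turán: let r_1, ..., r_152 be the row sums and z = Σ r_i the total number of 1s. Each pair of columns can share at most one row with both entries 1 (else a 2×2 all-ones block appears), so Σ_i C(r_i, 2) ≤ C(18, 2) = 153. By convexity Σ_i C(r_i, 2) ≥ 152·C(z/152, 2) = z(z − 152)/(2·152), giving z² − 152z − 152·18·17 ≤ 0 and hence z ≤ (1/2)[152 + √(23104 + 4·46512)] = (1/2)[152 + √209152] ≈ (1/2)(152 + 457.3314) = 304.6657.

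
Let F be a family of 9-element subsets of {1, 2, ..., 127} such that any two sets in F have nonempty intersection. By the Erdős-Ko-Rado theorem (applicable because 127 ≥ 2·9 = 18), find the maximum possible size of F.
max |F| = C(126, 8) = 1255914977625

The Erdős-Ko-Rado theorem states: for n ≥ 2k, an intersecting family of k-subsets of an n-element set has size at most C(n − 1, k − 1), with equality for 'star' families {A ⊆ [n] : |A| = k, i ∈ A} (fix an element i). For n = 127, k = 9: C(126, 8) = 1255914977625.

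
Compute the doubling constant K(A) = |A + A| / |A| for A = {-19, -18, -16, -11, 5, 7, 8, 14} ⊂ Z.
K = |A + A| / |A| = 33/8

Enumerate A + A = {a + b : a, b ∈ A}. With |A| = 8, there are |A|^2 = 64 ordered sum pairs; collecting distinct values, A + A = {-38, -37, -36, -35, -34, -32, -30, -29, -27, -22, -14, -13, -12, -11, -10, -9, -8, -6, -5, -4, -3, -2, 3, 10, 12, 13, 14, 15, 16, 19, 21, 22, 28}, so |A + A| = 33. Thus K = 33/8. For comparison, the minimum possible |A + A| over all 8-element sets is 2·8 − 1 = 15 (so min K = 15/8), attained only by arithmetic progressions.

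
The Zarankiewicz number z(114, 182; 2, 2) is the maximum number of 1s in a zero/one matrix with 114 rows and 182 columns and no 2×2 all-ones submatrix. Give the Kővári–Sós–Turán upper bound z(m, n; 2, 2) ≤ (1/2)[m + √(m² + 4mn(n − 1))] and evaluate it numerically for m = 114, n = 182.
z(114, 182; 2, 2) ≤ (1/2)[114 + √(114² + 4·114·182·181)] = (1/2)[114 + √15034548] = 1995.7205

Kővári–Sós–Turán: let r_1, ..., r_114 be the row sums and z = Σ r_i the total number of 1s. Each pair of columns can share at most one row with both entries 1 (else a 2×2 all-ones block appears), so Σ_i C(r_i, 2) ≤ C(182, 2) = 16471. By convexity Σ_i C(r_i, 2) ≥ 114·C(z/114, 2) = z(z − 114)/(2·114), giving z² − 114z − 114·182·181 ≤ 0 and hence z ≤ (1/2)[114 + √(12996 + 4·3755388)] = (1/2)[114 + √15034548] ≈ (1/2)(114 + 3877.4409) = 1995.7205.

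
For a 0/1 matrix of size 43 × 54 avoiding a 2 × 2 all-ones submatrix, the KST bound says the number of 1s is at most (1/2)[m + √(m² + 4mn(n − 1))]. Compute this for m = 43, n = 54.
z(43, 54; 2, 2) ≤ (1/2)[43 + √(43² + 4·43·54·53)] = (1/2)[43 + √494113] = 372.9659

Kővári–Sós–Turán: let r_1, ..., r_43 be the row sums and z = Σ r_i the total number of 1s. Each pair of columns can share at most one row with both entries 1 (else a 2×2 all-ones block appears), so Σ_i C(r_i, 2) ≤ C(54, 2) = 1431. By convexity Σ_i C(r_i, 2) ≥ 43·C(z/43, 2) = z(z − 43)/(2·43), giving z² − 43z − 43·54·53 ≤ 0 and hence z ≤ (1/2)[43 + √(1849 + 4·123066)] = (1/2)[43 + √494113] ≈ (1/2)(43 + 702.9317) = 372.9659.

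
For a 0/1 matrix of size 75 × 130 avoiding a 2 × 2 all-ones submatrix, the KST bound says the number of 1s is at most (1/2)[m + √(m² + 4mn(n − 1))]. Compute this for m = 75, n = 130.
z(75, 130; 2, 2) ≤ (1/2)[75 + √(75² + 4·75·130·129)] = (1/2)[75 + √5036625] = 1159.6213

Kővári–Sós–Turán: let r_1, ..., r_75 be the row sums and z = Σ r_i the total number of 1s. Each pair of columns can share at most one row with both entries 1 (else a 2×2 all-ones block appears), so Σ_i C(r_i, 2) ≤ C(130, 2) = 8385. By convexity Σ_i C(r_i, 2) ≥ 75·C(z/75, 2) = z(z − 75)/(2·75), giving z² − 75z − 75·130·129 ≤ 0 and hence z ≤ (1/2)[75 + √(5625 + 4·1257750)] = (1/2)[75 + √5036625] ≈ (1/2)(75 + 2244.2426) = 1159.6213.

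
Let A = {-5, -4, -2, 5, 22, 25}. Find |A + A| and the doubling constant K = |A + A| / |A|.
K = |A + A| / |A| = 20/6 = 10/3

Enumerate A + A = {a + b : a, b ∈ A}. With |A| = 6, there are |A|^2 = 36 ordered sum pairs; collecting distinct values, A + A = {-10, -9, -8, -7, -6, -4, 0, 1, 3, 10, 17, 18, 20, 21, 23, 27, 30, 44, 47, 50}, so |A + A| = 20. Thus K = 20/6 = 10/3. For comparison, the minimum possible |A + A| over all 6-element sets is 2·6 − 1 = 11 (so min K = 11/6), attained only by arithmetic progressions.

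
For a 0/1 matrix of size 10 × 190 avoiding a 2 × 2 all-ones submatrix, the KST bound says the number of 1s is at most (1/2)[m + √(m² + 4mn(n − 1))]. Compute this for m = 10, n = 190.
z(10, 190; 2, 2) ≤ (1/2)[10 + √(10² + 4·10·190·189)] = (1/2)[10 + √1436500] = 604.2704

Kővári–Sós–Turán: let r_1, ..., r_10 be the row sums and z = Σ r_i the total number of 1s. Each pair of columns can share at most one row with both entries 1 (else a 2×2 all-ones block appears), so Σ_i C(r_i, 2) ≤ C(190, 2) = 17955. By convexity Σ_i C(r_i, 2) ≥ 10·C(z/10, 2) = z(z − 10)/(2·10), giving z² − 10z − 10·190·189 ≤ 0 and hence z ≤ (1/2)[10 + √(100 + 4·359100)] = (1/2)[10 + √1436500] ≈ (1/2)(10 + 1198.5408) = 604.2704.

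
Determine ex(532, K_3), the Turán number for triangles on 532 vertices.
ex(532, K_3) = ⌊532^2/4⌋ = 70756

Mantel (1907): a triangle-free graph on n vertices has at most ⌊n^2/4⌋ edges, with equality for the complete bipartite graph K_{⌊n/2⌋, ⌈n/2⌉}. For n = 532: ⌊532^2/4⌋ = ⌊283024/4⌋ = 70756. The extremal graph is K_{266, 266}, which has 266·266 = 70756 edges.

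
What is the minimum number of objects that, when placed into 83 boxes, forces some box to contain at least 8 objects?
n = (8 − 1)·83 + 1 = 582

By the generalised pigeonhole principle, to guarantee some box contains ≥ r objects we need more than (r − 1) · k objects total. Threshold: n = (r − 1) · k + 1. With r = 8 and k = 83: n = 7 · 83 + 1 = 581 + 1 = 582. For n = 581 = 7 · 83, we can put exactly 7 objects in every box, avoiding 8 in any single one — so 582 is tight.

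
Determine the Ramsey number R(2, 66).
R(2, 66) = 66

R(2, k) = k for all k ≥ 2: in a 2-colouring of K_k, either some edge is red (a red K_2) or all edges are blue (a blue K_k). And K_{65} coloured all-blue has no blue K_66, so R(2, 66) > 65. Hence R(2, 66) = 66.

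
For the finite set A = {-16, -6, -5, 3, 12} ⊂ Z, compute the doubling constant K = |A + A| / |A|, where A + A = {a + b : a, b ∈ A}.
K = |A + A| / |A| = 14/5

Enumerate A + A = {a + b : a, b ∈ A}. With |A| = 5, there are |A|^2 = 25 ordered sum pairs; collecting distinct values, A + A = {-32, -22, -21, -13, -12, -11, -10, -4, -3, -2, 6, 7, 15, 24}, so |A + A| = 14. Thus K = 14/5. For comparison, the minimum possible |A + A| over all 5-element sets is 2·5 − 1 = 9 (so min K = 9/5), attained only by arithmetic progressions.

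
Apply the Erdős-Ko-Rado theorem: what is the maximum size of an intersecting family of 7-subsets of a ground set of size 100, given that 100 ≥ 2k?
max |F| = C(99, 6) = 1120529256

Erdős-Ko-Rado (1961): when n ≥ 2k, max |F| = C(n−1, k−1). The bound is attained by the star {A : i ∈ A} for any fixed i ∈ [n]. Here C(100−1, 7−1) = C(99, 6) = 1120529256.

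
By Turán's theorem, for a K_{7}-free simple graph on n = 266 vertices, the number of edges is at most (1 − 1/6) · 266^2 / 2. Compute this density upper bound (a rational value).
Turán density bound = (5/6) · 266^2/2 = 88445/3 ≈ 29481.6667

Turán's theorem: ex(n, K_{r+1}) is achieved by the complete r-partite Turán graph T(n, r) with parts as balanced as possible, and is at most (1 − 1/r) · n^2/2. For r = 6, n = 266: the density bound is (5/6) · 70756/2 = 88445/3 ≈ 29481.6667. The integer-valued extremum is e(T(266, 6)) = 29481, which is strictly less than the density bound 88445/3 since 6 ∤ 266 (the parts of T(266, 6) cannot all be equal).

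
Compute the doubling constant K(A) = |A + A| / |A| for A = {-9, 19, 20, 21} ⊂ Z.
K = |A + A| / |A| = 9/4

Enumerate A + A = {a + b : a, b ∈ A}. With |A| = 4, there are |A|^2 = 16 ordered sum pairs; collecting distinct values, A + A = {-18, 10, 11, 12, 38, 39, 40, 41, 42}, so |A + A| = 9. Thus K = 9/4. For comparison, the minimum possible |A + A| over all 4-element sets is 2·4 − 1 = 7 (so min K = 7/4), attained only by arithmetic progressions.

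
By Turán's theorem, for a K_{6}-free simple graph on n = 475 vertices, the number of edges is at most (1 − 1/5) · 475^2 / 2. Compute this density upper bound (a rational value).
Turán density bound = (4/5) · 475^2/2 = 90250

Turán's theorem: ex(n, K_{r+1}) is achieved by the complete r-partite Turán graph T(n, r) with parts as balanced as possible, and is at most (1 − 1/r) · n^2/2. For r = 5, n = 475: the density bound is (4/5) · 225625/2 = 90250. Since 5 ∣ 475, the Turán graph T(475, 5) has parts of equal size 95, and its edge count e(T(475, 5)) = 90250 attains the density bound exactly.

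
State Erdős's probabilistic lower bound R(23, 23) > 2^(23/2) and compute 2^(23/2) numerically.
2^(23/2) = 2896.3094; so R(23, 23) > 2896.3094

Colour each edge of K_n uniformly at random with red/blue. The expected number of monochromatic K_23 is C(n, 23) · 2 · 2^(−C(23,2)). If C(n, 23) · 2^(1 − C(23,2)) < 1, then with positive probability no monochromatic K_23 exists, so R(23, 23) > n. The standard estimate C(n, 23) ≤ n^23/23! shows this inequality holds whenever n ≤ 2^(23/2) (since 23! · 2^(C(23,2) − 1) > 2^(23^2/2) ≥ n^23). Hence R(23, 23) > 2^(23/2) = 2896.3094.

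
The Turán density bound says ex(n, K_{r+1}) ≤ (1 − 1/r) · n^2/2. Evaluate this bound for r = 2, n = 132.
Turán density bound = (1/2) · 132^2/2 = 4356

Turán's theorem: ex(n, K_{r+1}) is achieved by the complete r-partite Turán graph T(n, r) with parts as balanced as possible, and is at most (1 − 1/r) · n^2/2. For r = 2, n = 132: the density bound is (1/2) · 17424/2 = 4356. Since 2 ∣ 132, the Turán graph T(132, 2) has parts of equal size 66, and its edge count e(T(132, 2)) = 4356 attains the density bound exactly.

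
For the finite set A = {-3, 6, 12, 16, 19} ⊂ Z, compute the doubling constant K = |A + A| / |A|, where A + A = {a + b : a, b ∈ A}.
K = |A + A| / |A| = 15/5 = 3

Enumerate A + A = {a + b : a, b ∈ A}. With |A| = 5, there are |A|^2 = 25 ordered sum pairs; collecting distinct values, A + A = {-6, 3, 9, 12, 13, 16, 18, 22, 24, 25, 28, 31, 32, 35, 38}, so |A + A| = 15. Thus K = 15/5 = 3. For comparison, the minimum possible |A + A| over all 5-element sets is 2·5 − 1 = 9 (so min K = 9/5), attained only by arithmetic progressions.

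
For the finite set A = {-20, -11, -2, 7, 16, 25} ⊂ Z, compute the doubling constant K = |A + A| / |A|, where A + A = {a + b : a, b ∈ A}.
K = |A + A| / |A| = 11/6

Enumerate A + A = {a + b : a, b ∈ A}. With |A| = 6, there are |A|^2 = 36 ordered sum pairs; collecting distinct values, A + A = {-40, -31, -22, -13, -4, 5, 14, 23, 32, 41, 50}, so |A + A| = 11. Thus K = 11/6. Here |A + A| = 2|A| − 1 = 11, the minimum possible — so K = 11/6 is minimal, which holds iff A is an arithmetic progression.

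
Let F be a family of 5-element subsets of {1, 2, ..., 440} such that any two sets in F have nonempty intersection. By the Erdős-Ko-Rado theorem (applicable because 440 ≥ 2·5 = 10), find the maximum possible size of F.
max |F| = C(439, 4) = 1526494751

The Erdős-Ko-Rado theorem states: for n ≥ 2k, an intersecting family of k-subsets of an n-element set has size at most C(n − 1, k − 1), with equality for 'star' families {A ⊆ [n] : |A| = k, i ∈ A} (fix an element i). For n = 440, k = 5: C(439, 4) = 1526494751.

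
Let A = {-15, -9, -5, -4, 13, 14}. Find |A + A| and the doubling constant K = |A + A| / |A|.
K = |A + A| / |A| = 20/6 = 10/3

Enumerate A + A = {a + b : a, b ∈ A}. With |A| = 6, there are |A|^2 = 36 ordered sum pairs; collecting distinct values, A + A = {-30, -24, -20, -19, -18, -14, -13, -10, -9, -8, -2, -1, 4, 5, 8, 9, 10, 26, 27, 28}, so |A + A| = 20. Thus K = 20/6 = 10/3. For comparison, the minimum possible |A + A| over all 6-element sets is 2·6 − 1 = 11 (so min K = 11/6), attained only by arithmetic progressions.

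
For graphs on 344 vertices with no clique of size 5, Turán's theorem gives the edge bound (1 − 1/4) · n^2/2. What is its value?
Turán density bound = (3/4) · 344^2/2 = 44376

Turán's theorem: ex(n, K_{r+1}) is achieved by the complete r-partite Turán graph T(n, r) with parts as balanced as possible, and is at most (1 − 1/r) · n^2/2. For r = 4, n = 344: the density bound is (3/4) · 118336/2 = 44376. Since 4 ∣ 344, the Turán graph T(344, 4) has parts of equal size 86, and its edge count e(T(344, 4)) = 44376 attains the density bound exactly.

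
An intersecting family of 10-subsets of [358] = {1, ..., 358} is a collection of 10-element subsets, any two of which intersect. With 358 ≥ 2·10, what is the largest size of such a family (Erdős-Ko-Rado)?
max |F| = C(357, 9) = 234479431745258700

Erdős-Ko-Rado (1961): when n ≥ 2k, max |F| = C(n−1, k−1). The bound is attained by the star {A : i ∈ A} for any fixed i ∈ [n]. Here C(358−1, 10−1) = C(357, 9) = 234479431745258700.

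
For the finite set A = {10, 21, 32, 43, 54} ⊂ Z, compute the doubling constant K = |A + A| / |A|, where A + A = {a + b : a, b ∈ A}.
K = |A + A| / |A| = 9/5

Enumerate A + A = {a + b : a, b ∈ A}. With |A| = 5, there are |A|^2 = 25 ordered sum pairs; collecting distinct values, A + A = {20, 31, 42, 53, 64, 75, 86, 97, 108}, so |A + A| = 9. Thus K = 9/5. Here |A + A| = 2|A| − 1 = 9, the minimum possible — so K = 9/5 is minimal, which holds iff A is an arithmetic progression.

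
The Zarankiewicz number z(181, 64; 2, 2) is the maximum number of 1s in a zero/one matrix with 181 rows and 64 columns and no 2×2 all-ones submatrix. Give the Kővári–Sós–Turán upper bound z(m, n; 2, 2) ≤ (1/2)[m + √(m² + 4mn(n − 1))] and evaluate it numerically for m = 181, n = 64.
z(181, 64; 2, 2) ≤ (1/2)[181 + √(181² + 4·181·64·63)] = (1/2)[181 + √2951929] = 949.5589

Kővári–Sós–Turán: let r_1, ..., r_181 be the row sums and z = Σ r_i the total number of 1s. Each pair of columns can share at most one row with both entries 1 (else a 2×2 all-ones block appears), so Σ_i C(r_i, 2) ≤ C(64, 2) = 2016. By convexity Σ_i C(r_i, 2) ≥ 181·C(z/181, 2) = z(z − 181)/(2·181), giving z² − 181z − 181·64·63 ≤ 0 and hence z ≤ (1/2)[181 + √(32761 + 4·729792)] = (1/2)[181 + √2951929] ≈ (1/2)(181 + 1718.1179) = 949.5589.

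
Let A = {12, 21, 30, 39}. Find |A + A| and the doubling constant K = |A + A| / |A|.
K = |A + A| / |A| = 7/4

Enumerate A + A = {a + b : a, b ∈ A}. With |A| = 4, there are |A|^2 = 16 ordered sum pairs; collecting distinct values, A + A = {24, 33, 42, 51, 60, 69, 78}, so |A + A| = 7. Thus K = 7/4. Here |A + A| = 2|A| − 1 = 7, the minimum possible — so K = 7/4 is minimal, which holds iff A is an arithmetic progression.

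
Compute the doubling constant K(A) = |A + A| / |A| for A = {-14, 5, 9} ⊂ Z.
K = |A + A| / |A| = 6/3 = 2

Enumerate A + A = {a + b : a, b ∈ A}. With |A| = 3, there are |A|^2 = 9 ordered sum pairs; collecting distinct values, A + A = {-28, -9, -5, 10, 14, 18}, so |A + A| = 6. Thus K = 6/3 = 2. For comparison, the minimum possible |A + A| over all 3-element sets is 2·3 − 1 = 5 (so min K = 5/3), attained only by arithmetic progressions.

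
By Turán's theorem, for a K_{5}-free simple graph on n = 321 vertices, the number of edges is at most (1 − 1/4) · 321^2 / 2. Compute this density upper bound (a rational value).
Turán density bound = (3/4) · 321^2/2 = 309123/8 ≈ 38640.375

Turán's theorem: ex(n, K_{r+1}) is achieved by the complete r-partite Turán graph T(n, r) with parts as balanced as possible, and is at most (1 − 1/r) · n^2/2. For r = 4, n = 321: the density bound is (3/4) · 103041/2 = 309123/8 ≈ 38640.375. The integer-valued extremum is e(T(321, 4)) = 38640, which is strictly less than the density bound 309123/8 since 4 ∤ 321 (the parts of T(321, 4) cannot all be equal).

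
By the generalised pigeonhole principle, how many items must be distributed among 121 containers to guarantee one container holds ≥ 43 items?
n = (43 − 1)·121 + 1 = 5083

By the generalised pigeonhole principle, to guarantee some box contains ≥ r objects we need more than (r − 1) · k objects total. Threshold: n = (r − 1) · k + 1. With r = 43 and k = 121: n = 42 · 121 + 1 = 5082 + 1 = 5083. For n = 5082 = 42 · 121, we can put exactly 42 objects in every box, avoiding 43 in any single one — so 5083 is tight.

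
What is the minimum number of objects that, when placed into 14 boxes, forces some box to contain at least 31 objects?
n = (31 − 1)·14 + 1 = 421

By the generalised pigeonhole principle, to guarantee some box contains ≥ r objects we need more than (r − 1) · k objects total. Threshold: n = (r − 1) · k + 1. With r = 31 and k = 14: n = 30 · 14 + 1 = 420 + 1 = 421. For n = 420 = 30 · 14, we can put exactly 30 objects in every box, avoiding 31 in any single one — so 421 is tight.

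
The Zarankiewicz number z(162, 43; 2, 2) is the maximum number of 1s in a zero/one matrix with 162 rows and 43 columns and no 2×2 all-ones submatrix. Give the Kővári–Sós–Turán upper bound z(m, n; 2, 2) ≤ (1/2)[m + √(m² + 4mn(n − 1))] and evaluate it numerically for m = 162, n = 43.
z(162, 43; 2, 2) ≤ (1/2)[162 + √(162² + 4·162·43·42)] = (1/2)[162 + √1196532] = 627.9305

Kővári–Sós–Turán: let r_1, ..., r_162 be the row sums and z = Σ r_i the total number of 1s. Each pair of columns can share at most one row with both entries 1 (else a 2×2 all-ones block appears), so Σ_i C(r_i, 2) ≤ C(43, 2) = 903. By convexity Σ_i C(r_i, 2) ≥ 162·C(z/162, 2) = z(z − 162)/(2·162), giving z² − 162z − 162·43·42 ≤ 0 and hence z ≤ (1/2)[162 + √(26244 + 4·292572)] = (1/2)[162 + √1196532] ≈ (1/2)(162 + 1093.8611) = 627.9305.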